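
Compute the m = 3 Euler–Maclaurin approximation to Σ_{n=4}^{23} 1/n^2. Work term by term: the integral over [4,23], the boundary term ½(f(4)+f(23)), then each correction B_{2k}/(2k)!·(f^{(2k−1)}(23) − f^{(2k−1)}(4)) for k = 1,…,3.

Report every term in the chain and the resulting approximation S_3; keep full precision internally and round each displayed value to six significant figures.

S_3 ≈ 0.241276

∫_4^23 1/x^2 dx evaluates to 0.206522.
Boundary: ½(f(4) + f(23)) = ½(0.0625000 + 0.00189036) = 0.0321952.
Integral + boundary = 0.238717.
k=1: B_{2}/(2)! × [f^{(1)}(23) − f^{(1)}(4)] = 1/12 × (-0.000164379 − (-0.0312500)) = 0.00259047.
After k=1: 0.241307.
k=2: B_{4}/(4)! × [f^{(3)}(23) − f^{(3)}(4)] = −1/720 × (-3.72883e-06 − (-0.0234375)) = -3.25469e-05.
After k=2: 0.241275.
k=3: B_{6}/(6)! × [f^{(5)}(23) − f^{(5)}(4)] = 1/30240 × (-2.11465e-07 − (-0.0439453)) = 1.45321e-06.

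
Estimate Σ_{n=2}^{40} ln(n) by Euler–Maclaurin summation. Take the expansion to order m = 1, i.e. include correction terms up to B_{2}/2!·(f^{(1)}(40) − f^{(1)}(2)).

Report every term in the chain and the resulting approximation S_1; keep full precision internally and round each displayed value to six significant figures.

S_1 ≈ 110.320

∫_2^40 ln(x) dx evaluates to 108.169.
Boundary: ½(f(2) + f(40)) = ½(0.693147 + 3.68888) = 2.19101.
Running total after boundary: 110.360.
k=1: B_{2}/(2)! × [f^{(1)}(40) − f^{(1)}(2)] = 1/12 × (0.0250000 − 0.500000) = -0.0395833.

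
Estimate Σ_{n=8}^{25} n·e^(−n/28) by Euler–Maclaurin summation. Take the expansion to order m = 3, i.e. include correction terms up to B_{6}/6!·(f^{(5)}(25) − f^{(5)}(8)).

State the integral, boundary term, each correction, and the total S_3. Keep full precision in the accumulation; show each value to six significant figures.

S_3 ≈ 157.898

∫_8^25 x·e^(−x/28) dx evaluates to 149.815.
Boundary: ½(f(8) + f(25)) = ½(6.01182 + 10.2371) = 8.12446.
Integral + boundary = 157.939.
Order-1 term: 1/12 · (0.0438733 − 0.536769) = -0.0410747.
Running total after k=1: 157.898.
Order-2 term: −1/720 · (0.00110056 − 0.00260169) = 2.08490e-06.
Running total after k=2: 157.898.
Order-3 term: 1/30240 · (2.73618e-06 − 5.76368e-06) = -1.00116e-10.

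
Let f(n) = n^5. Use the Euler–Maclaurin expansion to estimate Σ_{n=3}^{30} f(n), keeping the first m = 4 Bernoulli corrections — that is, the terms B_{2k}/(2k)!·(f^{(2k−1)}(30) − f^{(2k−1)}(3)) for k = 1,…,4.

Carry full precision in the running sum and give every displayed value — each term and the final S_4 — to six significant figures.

S_4 ≈ 1.33987e+08

The integral term ∫_3^30 x^5 dx = 1.21500e+08.
Boundary: ½(f(3) + f(30)) = ½(243.000 + 2.43000e+07) = 1.21501e+07.
Running total after boundary: 1.33650e+08.
Correction k=1: B_{2}/2! · (f^{(1)}(30) − f^{(1)}(3)) = 1/12 · (4.05000e+06 − 405.000) = 337466.
After k=1: 1.33987e+08.
Correction k=2: B_{4}/4! · (f^{(3)}(30) − f^{(3)}(3)) = −1/720 · (54000.0 − 540.000) = -74.2500.
After k=2: 1.33987e+08.
Correction k=3: B_{6}/6! · (f^{(5)}(30) − f^{(5)}(3)) = 1/30240 · (120.000 − 120.000) = 0.00000.
After k=3: 1.33987e+08.
Correction k=4: B_{8}/8! · (f^{(7)}(30) − f^{(7)}(3)) = −1/1209600 · (0.00000 − 0.00000) = 0.00000.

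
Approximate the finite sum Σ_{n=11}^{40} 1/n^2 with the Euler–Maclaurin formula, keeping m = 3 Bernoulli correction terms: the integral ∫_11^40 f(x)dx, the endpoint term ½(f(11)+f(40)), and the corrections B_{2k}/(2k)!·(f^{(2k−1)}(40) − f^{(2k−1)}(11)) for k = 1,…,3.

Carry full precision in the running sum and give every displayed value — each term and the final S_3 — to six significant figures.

Integral: ∫_11^40 1/x^2 dx = 0.0659091.
½[f(11) + f(40)] = ½[0.00826446 + 0.000625000] = 0.00444473.
So far: 0.0703538.
k=1: B_{2}/(2)! × [f^{(1)}(40) − f^{(1)}(11)] = 1/12 × (-3.12500e-05 − (-0.00150263)) = 0.000122615.
After k=1: 0.0704764.
k=2: B_{4}/(4)! × [f^{(3)}(40) − f^{(3)}(11)] = −1/720 × (-2.34375e-07 − (-0.000149021)) = -2.06648e-07.
After k=2: 0.0704762.
k=3: B_{6}/(6)! × [f^{(5)}(40) − f^{(5)}(11)] = 1/30240 × (-4.39453e-09 − (-3.69474e-05)) = 1.22166e-09.

S_3 ≈ 0.0704762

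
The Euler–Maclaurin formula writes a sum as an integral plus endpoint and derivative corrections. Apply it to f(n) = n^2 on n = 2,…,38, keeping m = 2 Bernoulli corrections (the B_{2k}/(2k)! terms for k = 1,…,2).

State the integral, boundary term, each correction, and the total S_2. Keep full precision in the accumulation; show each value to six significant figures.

S_2 ≈ 19018.0

∫_2^38 x^2 dx evaluates to 18288.0.
Boundary: ½(f(2) + f(38)) = ½(4.00000 + 1444.00) = 724.000.
So far: 19012.0.
Correction k=1: B_{2}/2! · (f^{(1)}(38) − f^{(1)}(2)) = 1/12 · (76.0000 − 4.00000) = 6.00000.
Partial sum through k=1: 19018.0.
Correction k=2: B_{4}/4! · (f^{(3)}(38) − f^{(3)}(2)) = −1/720 · (0.00000 − 0.00000) = 0.00000.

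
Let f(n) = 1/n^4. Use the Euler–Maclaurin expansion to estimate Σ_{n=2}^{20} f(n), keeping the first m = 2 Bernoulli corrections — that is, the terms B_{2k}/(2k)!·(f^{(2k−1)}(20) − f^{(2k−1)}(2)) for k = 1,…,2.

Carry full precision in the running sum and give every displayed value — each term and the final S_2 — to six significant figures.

∫_2^20 1/x^4 dx evaluates to 0.0416250.
½[f(2) + f(20)] = ½[0.0625000 + 6.25000e-06] = 0.0312531.
Integral + boundary = 0.0728781.
k=1: B_{2}/(2)! × [f^{(1)}(20) − f^{(1)}(2)] = 1/12 × (-1.25000e-06 − (-0.125000)) = 0.0104166.
Partial sum through k=1: 0.0832947.
k=2: B_{4}/(4)! × [f^{(3)}(20) − f^{(3)}(2)] = −1/720 × (-9.37500e-08 − (-0.937500)) = -0.00130208.

S_2 ≈ 0.0819926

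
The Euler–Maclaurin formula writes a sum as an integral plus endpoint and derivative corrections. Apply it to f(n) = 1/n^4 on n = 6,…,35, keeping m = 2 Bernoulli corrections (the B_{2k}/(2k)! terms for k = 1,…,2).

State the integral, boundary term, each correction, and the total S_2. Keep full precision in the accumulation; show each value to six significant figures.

S_2 ≈ 0.00196384

∫_6^35 1/x^4 dx evaluates to 0.00153544.
½[f(6) + f(35)] = ½[0.000771605 + 6.66389e-07] = 0.000386136.
So far: 0.00192157.
k=1: B_{2}/(2)! × [f^{(1)}(35) − f^{(1)}(6)] = 1/12 × (-7.61587e-08 − (-0.000514403)) = 4.28606e-05.
Running total after k=1: 0.00196443.
k=2: B_{4}/(4)! × [f^{(3)}(35) − f^{(3)}(6)] = −1/720 × (-1.86511e-09 − (-0.000428669)) = -5.95372e-07.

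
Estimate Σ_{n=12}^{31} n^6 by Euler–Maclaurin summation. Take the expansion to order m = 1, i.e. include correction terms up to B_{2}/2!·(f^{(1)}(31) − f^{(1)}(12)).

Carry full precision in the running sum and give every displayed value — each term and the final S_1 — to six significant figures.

S_1 ≈ 4.38469e+09

∫_12^31 x^6 dx evaluates to 3.92525e+09.
½[f(12) + f(31)] = ½[2.98598e+06 + 8.87504e+08] = 4.45245e+08.
Running total after boundary: 4.37050e+09.
Correction k=1: B_{2}/2! · (f^{(1)}(31) − f^{(1)}(12)) = 1/12 · (1.71775e+08 − 1.49299e+06) = 1.41902e+07.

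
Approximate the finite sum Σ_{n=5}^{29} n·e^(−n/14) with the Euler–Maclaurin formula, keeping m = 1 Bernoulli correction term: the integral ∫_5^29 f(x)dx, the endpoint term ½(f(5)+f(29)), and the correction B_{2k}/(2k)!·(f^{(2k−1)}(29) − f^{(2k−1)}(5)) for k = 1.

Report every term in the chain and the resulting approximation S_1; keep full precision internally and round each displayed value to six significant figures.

∫_5^29 x·e^(−x/14) dx evaluates to 110.257.
Endpoint term: (f(5) + f(29))/2 = (3.49836 + 3.65416)/2 = 3.57626.
Integral + boundary = 113.834.
Correction k=1: B_{2}/2! · (f^{(1)}(29) − f^{(1)}(5)) = 1/12 · (-0.135006 − 0.449789) = -0.0487330.

S_1 ≈ 113.785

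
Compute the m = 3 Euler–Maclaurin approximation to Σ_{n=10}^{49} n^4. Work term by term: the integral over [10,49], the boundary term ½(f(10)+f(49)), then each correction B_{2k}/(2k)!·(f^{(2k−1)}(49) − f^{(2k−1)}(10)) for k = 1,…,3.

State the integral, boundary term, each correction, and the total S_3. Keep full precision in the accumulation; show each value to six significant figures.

S_3 ≈ 5.94013e+07

The integral term ∫_10^49 x^4 dx = 5.64750e+07.
Boundary: ½(f(10) + f(49)) = ½(10000.0 + 5.76480e+06) = 2.88740e+06.
Integral + boundary = 5.93625e+07.
k=1: B_{2}/(2)! × [f^{(1)}(49) − f^{(1)}(10)] = 1/12 × (470596 − 4000.00) = 38883.0.
After k=1: 5.94013e+07.
k=2: B_{4}/(4)! × [f^{(3)}(49) − f^{(3)}(10)] = −1/720 × (1176.00 − 240.000) = -1.30000.
After k=2: 5.94013e+07.
k=3: B_{6}/(6)! × [f^{(5)}(49) − f^{(5)}(10)] = 1/30240 × (0.00000 − 0.00000) = 0.00000.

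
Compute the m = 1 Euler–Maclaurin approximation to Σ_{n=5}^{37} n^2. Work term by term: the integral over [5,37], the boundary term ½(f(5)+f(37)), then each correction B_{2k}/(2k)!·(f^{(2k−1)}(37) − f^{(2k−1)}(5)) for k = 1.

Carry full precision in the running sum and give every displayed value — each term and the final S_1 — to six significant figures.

S_1 ≈ 17545.0

∫_5^37 x^2 dx evaluates to 16842.7.
Boundary: ½(f(5) + f(37)) = ½(25.0000 + 1369.00) = 697.000.
Integral + boundary = 17539.7.
Correction k=1: B_{2}/2! · (f^{(1)}(37) − f^{(1)}(5)) = 1/12 · (74.0000 − 10.0000) = 5.33333.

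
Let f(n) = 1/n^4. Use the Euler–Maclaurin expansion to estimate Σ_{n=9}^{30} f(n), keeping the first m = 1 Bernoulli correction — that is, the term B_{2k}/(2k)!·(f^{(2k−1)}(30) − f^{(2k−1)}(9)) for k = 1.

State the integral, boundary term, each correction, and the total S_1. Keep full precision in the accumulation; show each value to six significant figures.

∫_9^30 1/x^4 dx evaluates to 0.000444902.
½[f(9) + f(30)] = ½[0.000152416 + 1.23457e-06] = 7.68252e-05.
So far: 0.000521727.
k=1: B_{2}/(2)! × [f^{(1)}(30) − f^{(1)}(9)] = 1/12 × (-1.64609e-07 − (-6.77404e-05)) = 5.63131e-06.

S_1 ≈ 0.000527358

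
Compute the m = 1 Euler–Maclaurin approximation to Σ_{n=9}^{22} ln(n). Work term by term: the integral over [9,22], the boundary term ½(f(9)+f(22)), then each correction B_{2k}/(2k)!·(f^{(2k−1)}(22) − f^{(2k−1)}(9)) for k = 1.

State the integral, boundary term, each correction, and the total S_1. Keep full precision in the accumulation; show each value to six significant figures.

S_1 ≈ 37.8666

The integral term ∫_9^22 ln(x) dx = 35.2279.
Boundary: ½(f(9) + f(22)) = ½(2.19722 + 3.09104) = 2.64413.
Integral + boundary = 37.8720.
k=1: B_{2}/(2)! × [f^{(1)}(22) − f^{(1)}(9)] = 1/12 × (0.0454545 − 0.111111) = -0.00547138.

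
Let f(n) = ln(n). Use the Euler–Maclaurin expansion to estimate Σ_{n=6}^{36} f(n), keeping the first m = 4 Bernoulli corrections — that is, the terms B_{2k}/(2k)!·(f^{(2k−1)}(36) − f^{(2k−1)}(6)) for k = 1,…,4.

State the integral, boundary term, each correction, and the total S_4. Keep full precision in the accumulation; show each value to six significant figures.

S_4 ≈ 90.9322

Integral: ∫_6^36 ln(x) dx = 88.2561.
½[f(6) + f(36)] = ½[1.79176 + 3.58352] = 2.68764.
Running total after boundary: 90.9438.
Order-1 term: 1/12 · (0.0277778 − 0.166667) = -0.0115741.
After k=1: 90.9322.
Order-2 term: −1/720 · (4.28669e-05 − 0.00925926) = 1.28005e-05.
After k=2: 90.9322.
Order-3 term: 1/30240 · (3.96916e-07 − 0.00308642) = -1.02051e-07.
After k=3: 90.9322.
Order-4 term: −1/1209600 · (9.18787e-09 − 0.00257202) = 2.12633e-09.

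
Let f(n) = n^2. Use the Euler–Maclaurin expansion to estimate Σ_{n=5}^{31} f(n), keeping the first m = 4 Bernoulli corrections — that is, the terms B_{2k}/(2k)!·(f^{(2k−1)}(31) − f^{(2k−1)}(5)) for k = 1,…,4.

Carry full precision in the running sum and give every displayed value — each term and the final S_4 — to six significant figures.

Integral: ∫_5^31 x^2 dx = 9888.67.
Boundary: ½(f(5) + f(31)) = ½(25.0000 + 961.000) = 493.000.
Running total after boundary: 10381.7.
Order-1 term: 1/12 · (62.0000 − 10.0000) = 4.33333.
After k=1: 10386.0.
Order-2 term: −1/720 · (0.00000 − 0.00000) = 0.00000.
After k=2: 10386.0.
Order-3 term: 1/30240 · (0.00000 − 0.00000) = 0.00000.
After k=3: 10386.0.
Order-4 term: −1/1209600 · (0.00000 − 0.00000) = 0.00000.

S_4 ≈ 10386.0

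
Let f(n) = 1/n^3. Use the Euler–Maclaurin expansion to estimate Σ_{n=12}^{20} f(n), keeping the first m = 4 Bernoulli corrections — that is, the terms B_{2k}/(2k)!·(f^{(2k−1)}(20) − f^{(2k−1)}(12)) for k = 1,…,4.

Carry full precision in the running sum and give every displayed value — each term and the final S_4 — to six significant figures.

The integral term ∫_12^20 1/x^3 dx = 0.00222222.
Boundary: ½(f(12) + f(20)) = ½(0.000578704 + 0.000125000) = 0.000351852.
Integral + boundary = 0.00257407.
Correction k=1: B_{2}/2! · (f^{(1)}(20) − f^{(1)}(12)) = 1/12 · (-1.87500e-05 − (-0.000144676)) = 1.04938e-05.
Partial sum through k=1: 0.00258457.
Correction k=2: B_{4}/4! · (f^{(3)}(20) − f^{(3)}(12)) = −1/720 · (-9.37500e-07 − (-2.00939e-05)) = -2.66061e-08.
Partial sum through k=2: 0.00258454.
Correction k=3: B_{6}/6! · (f^{(5)}(20) − f^{(5)}(12)) = 1/30240 · (-9.84375e-08 − (-5.86071e-06)) = 1.90551e-10.
Partial sum through k=3: 0.00258454.
Correction k=4: B_{8}/8! · (f^{(7)}(20) − f^{(7)}(12)) = −1/1209600 · (-1.77188e-08 − (-2.93036e-06)) = -2.40794e-12.

S_4 ≈ 0.00258454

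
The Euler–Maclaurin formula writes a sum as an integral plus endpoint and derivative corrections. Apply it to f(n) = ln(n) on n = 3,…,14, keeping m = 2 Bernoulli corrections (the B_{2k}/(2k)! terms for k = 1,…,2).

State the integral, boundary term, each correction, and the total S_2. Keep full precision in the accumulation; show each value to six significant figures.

S_2 ≈ 24.4981

Integral: ∫_3^14 ln(x) dx = 22.6510.
Boundary: ½(f(3) + f(14)) = ½(1.09861 + 2.63906) = 1.86883.
Running total after boundary: 24.5198.
Order-1 term: 1/12 · (0.0714286 − 0.333333) = -0.0218254.
Partial sum through k=1: 24.4980.
Order-2 term: −1/720 · (0.000728863 − 0.0740741) = 0.000101868.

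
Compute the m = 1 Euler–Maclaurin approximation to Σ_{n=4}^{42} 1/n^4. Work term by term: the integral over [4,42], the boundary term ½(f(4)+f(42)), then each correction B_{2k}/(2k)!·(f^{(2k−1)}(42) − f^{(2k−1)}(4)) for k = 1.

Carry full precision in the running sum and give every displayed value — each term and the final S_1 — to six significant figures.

S_1 ≈ 0.00748264

∫_4^42 1/x^4 dx evaluates to 0.00520383.
Endpoint term: (f(4) + f(42))/2 = (0.00390625 + 3.21368e-07)/2 = 0.00195329.
So far: 0.00715712.
k=1: B_{2}/(2)! × [f^{(1)}(42) − f^{(1)}(4)] = 1/12 × (-3.06065e-08 − (-0.00390625)) = 0.000325518.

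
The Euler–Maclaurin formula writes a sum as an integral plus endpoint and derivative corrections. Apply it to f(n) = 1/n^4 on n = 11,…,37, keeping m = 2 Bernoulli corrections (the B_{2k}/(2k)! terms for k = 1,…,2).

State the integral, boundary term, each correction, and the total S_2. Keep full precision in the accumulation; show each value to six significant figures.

The integral term ∫_11^37 1/x^4 dx = 0.000243858.
½[f(11) + f(37)] = ½[6.83013e-05 + 5.33572e-07] = 3.44175e-05.
Running total after boundary: 0.000278275.
Correction k=1: B_{2}/2! · (f^{(1)}(37) − f^{(1)}(11)) = 1/12 · (-5.76835e-08 − (-2.48369e-05)) = 2.06493e-06.
Running total after k=1: 0.000280340.
Correction k=2: B_{4}/4! · (f^{(3)}(37) − f^{(3)}(11)) = −1/720 · (-1.26406e-09 − (-6.15790e-06)) = -8.55088e-09.

S_2 ≈ 0.000280331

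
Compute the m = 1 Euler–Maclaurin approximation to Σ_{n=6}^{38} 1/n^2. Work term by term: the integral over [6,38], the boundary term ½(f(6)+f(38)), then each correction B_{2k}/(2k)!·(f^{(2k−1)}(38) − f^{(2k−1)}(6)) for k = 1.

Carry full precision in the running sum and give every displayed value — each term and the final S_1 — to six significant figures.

∫_6^38 1/x^2 dx evaluates to 0.140351.
Endpoint term: (f(6) + f(38))/2 = (0.0277778 + 0.000692521)/2 = 0.0142351.
Running total after boundary: 0.154586.
Correction k=1: B_{2}/2! · (f^{(1)}(38) − f^{(1)}(6)) = 1/12 · (-3.64485e-05 − (-0.00925926)) = 0.000768568.

S_1 ≈ 0.155355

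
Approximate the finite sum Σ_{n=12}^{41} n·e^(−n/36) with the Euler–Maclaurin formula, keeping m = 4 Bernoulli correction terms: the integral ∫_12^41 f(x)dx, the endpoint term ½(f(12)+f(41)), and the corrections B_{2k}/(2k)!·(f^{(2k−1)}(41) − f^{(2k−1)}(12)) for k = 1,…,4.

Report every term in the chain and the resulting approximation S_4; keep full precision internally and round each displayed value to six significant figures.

S_4 ≈ 361.461

∫_12^41 x·e^(−x/36) dx evaluates to 350.642.
Endpoint term: (f(12) + f(41))/2 = (8.59838 + 13.1272)/2 = 10.8628.
Integral + boundary = 361.505.
Order-1 term: 1/12 · (-0.0444687 − 0.477688) = -0.0435130.
After k=1: 361.461.
Order-2 term: −1/720 · (0.000459784 − 0.00147434) = 1.40911e-06.
After k=2: 361.461.
Order-3 term: 1/30240 · (7.36019e-07 − 1.99082e-06) = -4.14947e-11.
After k=3: 361.461.
Order-4 term: −1/1209600 · (8.62088e-10 − 2.19447e-09) = 1.10150e-15.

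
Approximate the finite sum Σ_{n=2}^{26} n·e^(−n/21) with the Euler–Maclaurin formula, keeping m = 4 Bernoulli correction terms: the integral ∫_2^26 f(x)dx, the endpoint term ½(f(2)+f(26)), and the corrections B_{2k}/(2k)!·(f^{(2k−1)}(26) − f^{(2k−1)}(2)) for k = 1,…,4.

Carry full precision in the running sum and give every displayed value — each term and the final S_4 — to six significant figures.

Integral: ∫_2^26 x·e^(−x/21) dx = 152.956.
Endpoint term: (f(2) + f(26))/2 = (1.81831 + 7.53833)/2 = 4.67832.
Running total after boundary: 157.634.
Correction k=1: B_{2}/2! · (f^{(1)}(26) − f^{(1)}(2)) = 1/12 · (-0.0690324 − 0.822570) = -0.0743002.
Running total after k=1: 157.560.
Correction k=2: B_{4}/4! · (f^{(3)}(26) − f^{(3)}(2)) = −1/720 · (0.00115837 − 0.00598840) = 6.70838e-06.
Running total after k=2: 157.560.
Correction k=3: B_{6}/6! · (f^{(5)}(26) − f^{(5)}(2)) = 1/30240 · (5.60832e-06 − 2.29287e-05) = -5.72764e-10.
Running total after k=3: 157.560.
Correction k=4: B_{8}/8! · (f^{(7)}(26) − f^{(7)}(2)) = −1/1209600 · (1.94784e-08 − 7.31933e-08) = 4.44072e-14.

S_4 ≈ 157.560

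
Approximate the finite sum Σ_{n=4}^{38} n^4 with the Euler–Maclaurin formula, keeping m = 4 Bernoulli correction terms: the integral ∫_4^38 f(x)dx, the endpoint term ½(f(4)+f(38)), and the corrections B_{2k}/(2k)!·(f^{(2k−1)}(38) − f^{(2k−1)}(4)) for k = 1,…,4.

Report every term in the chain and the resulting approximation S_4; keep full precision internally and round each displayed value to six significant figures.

The integral term ∫_4^38 x^4 dx = 1.58468e+07.
Boundary: ½(f(4) + f(38)) = ½(256.000 + 2.08514e+06) = 1.04270e+06.
So far: 1.68895e+07.
k=1: B_{2}/(2)! × [f^{(1)}(38) − f^{(1)}(4)] = 1/12 × (219488 − 256.000) = 18269.3.
Partial sum through k=1: 1.69078e+07.
k=2: B_{4}/(4)! × [f^{(3)}(38) − f^{(3)}(4)] = −1/720 × (912.000 − 96.0000) = -1.13333.
Partial sum through k=2: 1.69078e+07.
k=3: B_{6}/(6)! × [f^{(5)}(38) − f^{(5)}(4)] = 1/30240 × (0.00000 − 0.00000) = 0.00000.
Partial sum through k=3: 1.69078e+07.
k=4: B_{8}/(8)! × [f^{(7)}(38) − f^{(7)}(4)] = −1/1209600 × (0.00000 − 0.00000) = 0.00000.

S_4 ≈ 1.69078e+07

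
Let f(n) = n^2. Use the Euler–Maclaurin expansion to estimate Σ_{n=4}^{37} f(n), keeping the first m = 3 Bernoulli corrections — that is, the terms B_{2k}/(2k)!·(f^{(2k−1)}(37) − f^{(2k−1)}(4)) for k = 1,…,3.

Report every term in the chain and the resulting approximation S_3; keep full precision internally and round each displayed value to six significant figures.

Integral: ∫_4^37 x^2 dx = 16863.0.
Boundary: ½(f(4) + f(37)) = ½(16.0000 + 1369.00) = 692.500.
So far: 17555.5.
Order-1 term: 1/12 · (74.0000 − 8.00000) = 5.50000.
After k=1: 17561.0.
Order-2 term: −1/720 · (0.00000 − 0.00000) = 0.00000.
After k=2: 17561.0.
Order-3 term: 1/30240 · (0.00000 − 0.00000) = 0.00000.

S_3 ≈ 17561.0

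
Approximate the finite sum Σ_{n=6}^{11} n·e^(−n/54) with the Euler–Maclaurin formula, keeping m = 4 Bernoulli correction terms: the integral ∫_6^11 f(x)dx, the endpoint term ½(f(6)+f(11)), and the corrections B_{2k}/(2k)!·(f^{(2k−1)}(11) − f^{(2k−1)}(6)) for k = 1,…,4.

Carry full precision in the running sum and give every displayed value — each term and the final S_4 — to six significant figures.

S_4 ≈ 43.3170

∫_6^11 x·e^(−x/54) dx evaluates to 36.1583.
Boundary: ½(f(6) + f(11)) = ½(5.36904 + 8.97274) = 7.17089.
So far: 43.3291.
Correction k=1: B_{2}/2! · (f^{(1)}(11) − f^{(1)}(6)) = 1/12 · (0.649542 − 0.795413) = -0.0121559.
Partial sum through k=1: 43.3170.
Correction k=2: B_{4}/4! · (f^{(3)}(11) − f^{(3)}(6)) = −1/720 · (0.000782219 − 0.000886520) = 1.44862e-07.
Partial sum through k=2: 43.3170.
Correction k=3: B_{6}/6! · (f^{(5)}(11) − f^{(5)}(6)) = 1/30240 · (4.60112e-07 − 5.14494e-07) = -1.79834e-12.
Partial sum through k=3: 43.3170.
Correction k=4: B_{8}/8! · (f^{(7)}(11) − f^{(7)}(6)) = −1/1209600 · (2.23585e-10 − 2.48617e-10) = 2.06950e-17.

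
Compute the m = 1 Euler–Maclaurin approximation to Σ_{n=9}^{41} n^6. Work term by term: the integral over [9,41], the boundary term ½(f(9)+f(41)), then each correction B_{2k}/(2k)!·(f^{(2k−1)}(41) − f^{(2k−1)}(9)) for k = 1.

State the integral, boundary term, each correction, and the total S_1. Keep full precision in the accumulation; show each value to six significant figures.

Integral: ∫_9^41 x^6 dx = 2.78214e+10.
Endpoint term: (f(9) + f(41))/2 = (531441 + 4.75010e+09)/2 = 2.37532e+09.
So far: 3.01967e+10.
Order-1 term: 1/12 · (6.95137e+08 − 354294) = 5.78986e+07.

S_1 ≈ 3.02546e+10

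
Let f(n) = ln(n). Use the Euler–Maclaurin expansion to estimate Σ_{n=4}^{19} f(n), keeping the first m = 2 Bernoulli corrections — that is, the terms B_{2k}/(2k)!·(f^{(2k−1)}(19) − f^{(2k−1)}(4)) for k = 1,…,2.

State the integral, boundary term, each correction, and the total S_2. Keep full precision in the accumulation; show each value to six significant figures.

The integral term ∫_4^19 ln(x) dx = 35.3992.
½[f(4) + f(19)] = ½[1.38629 + 2.94444] = 2.16537.
Running total after boundary: 37.5645.
k=1: B_{2}/(2)! × [f^{(1)}(19) − f^{(1)}(4)] = 1/12 × (0.0526316 − 0.250000) = -0.0164474.
Running total after k=1: 37.5481.
k=2: B_{4}/(4)! × [f^{(3)}(19) − f^{(3)}(4)] = −1/720 × (0.000291588 − 0.0312500) = 4.29978e-05.

S_2 ≈ 37.5481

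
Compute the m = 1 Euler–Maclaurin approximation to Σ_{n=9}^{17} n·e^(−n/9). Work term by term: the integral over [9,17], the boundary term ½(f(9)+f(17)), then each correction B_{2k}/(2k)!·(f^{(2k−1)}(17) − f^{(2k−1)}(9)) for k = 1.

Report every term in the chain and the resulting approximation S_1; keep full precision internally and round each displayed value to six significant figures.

The integral term ∫_9^17 x·e^(−x/9) dx = 24.2064.
½[f(9) + f(17)] = ½[3.31091 + 2.57108] = 2.94100.
Running total after boundary: 27.1474.
Order-1 term: 1/12 · (-0.134435 − 0.00000) = -0.0112029.

S_1 ≈ 27.1362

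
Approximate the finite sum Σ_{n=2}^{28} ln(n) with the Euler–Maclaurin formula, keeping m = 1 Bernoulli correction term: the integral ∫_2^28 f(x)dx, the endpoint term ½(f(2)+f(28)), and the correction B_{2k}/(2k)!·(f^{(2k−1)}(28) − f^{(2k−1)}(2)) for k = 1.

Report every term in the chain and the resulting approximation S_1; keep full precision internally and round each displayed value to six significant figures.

S_1 ≈ 67.8894

The integral term ∫_2^28 ln(x) dx = 65.9154.
Boundary: ½(f(2) + f(28)) = ½(0.693147 + 3.33220) = 2.01268.
Integral + boundary = 67.9281.
Order-1 term: 1/12 · (0.0357143 − 0.500000) = -0.0386905.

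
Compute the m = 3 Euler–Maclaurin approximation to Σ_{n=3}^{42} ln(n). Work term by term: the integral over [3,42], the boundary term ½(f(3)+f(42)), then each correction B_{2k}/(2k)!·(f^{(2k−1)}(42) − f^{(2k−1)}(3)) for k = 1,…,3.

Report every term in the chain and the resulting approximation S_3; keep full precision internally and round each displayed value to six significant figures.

S_3 ≈ 117.079

Integral: ∫_3^42 ln(x) dx = 114.686.
Boundary: ½(f(3) + f(42)) = ½(1.09861 + 3.73767) = 2.41814.
So far: 117.104.
k=1: B_{2}/(2)! × [f^{(1)}(42) − f^{(1)}(3)] = 1/12 × (0.0238095 − 0.333333) = -0.0257937.
Running total after k=1: 117.079.
k=2: B_{4}/(4)! × [f^{(3)}(42) − f^{(3)}(3)] = −1/720 × (2.69949e-05 − 0.0740741) = 0.000102843.
Running total after k=2: 117.079.
k=3: B_{6}/(6)! × [f^{(5)}(42) − f^{(5)}(3)] = 1/30240 × (1.83639e-07 − 0.0987654) = -3.26605e-06.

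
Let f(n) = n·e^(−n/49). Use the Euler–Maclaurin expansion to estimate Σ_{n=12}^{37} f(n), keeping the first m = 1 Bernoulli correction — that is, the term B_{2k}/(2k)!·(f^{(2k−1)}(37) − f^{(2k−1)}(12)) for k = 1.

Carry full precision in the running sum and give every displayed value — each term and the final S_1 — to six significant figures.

S_1 ≈ 372.671

∫_12^37 x·e^(−x/49) dx evaluates to 359.320.
Boundary: ½(f(12) + f(37)) = ½(9.39341 + 17.3886) = 13.3910.
So far: 372.711.
Correction k=1: B_{2}/2! · (f^{(1)}(37) − f^{(1)}(12)) = 1/12 · (0.115093 − 0.591082) = -0.0396658.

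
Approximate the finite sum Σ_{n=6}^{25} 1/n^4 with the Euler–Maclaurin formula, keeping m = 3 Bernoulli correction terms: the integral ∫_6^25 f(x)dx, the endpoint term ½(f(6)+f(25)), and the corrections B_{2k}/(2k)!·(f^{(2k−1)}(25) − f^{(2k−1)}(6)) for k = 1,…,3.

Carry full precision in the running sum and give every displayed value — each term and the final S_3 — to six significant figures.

∫_6^25 1/x^4 dx evaluates to 0.00152188.
Endpoint term: (f(6) + f(25))/2 = (0.000771605 + 2.56000e-06)/2 = 0.000387082.
So far: 0.00190896.
Correction k=1: B_{2}/2! · (f^{(1)}(25) − f^{(1)}(6)) = 1/12 · (-4.09600e-07 − (-0.000514403)) = 4.28328e-05.
Running total after k=1: 0.00195179.
Correction k=2: B_{4}/4! · (f^{(3)}(25) − f^{(3)}(6)) = −1/720 · (-1.96608e-08 − (-0.000428669)) = -5.95347e-07.
Running total after k=2: 0.00195120.
Correction k=3: B_{6}/6! · (f^{(5)}(25) − f^{(5)}(6)) = 1/30240 · (-1.76161e-09 − (-0.000666819)) = 2.20508e-08.

S_3 ≈ 0.00195122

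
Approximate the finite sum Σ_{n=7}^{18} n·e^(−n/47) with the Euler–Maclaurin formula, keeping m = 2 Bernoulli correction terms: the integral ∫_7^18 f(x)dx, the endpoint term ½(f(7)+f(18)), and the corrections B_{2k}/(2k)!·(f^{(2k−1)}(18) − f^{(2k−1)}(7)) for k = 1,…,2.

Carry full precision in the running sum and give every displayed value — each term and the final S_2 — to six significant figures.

Integral: ∫_7^18 x·e^(−x/47) dx = 103.819.
Endpoint term: (f(7) + f(18))/2 = (6.03137 + 12.2729)/2 = 9.15213.
So far: 112.971.
Order-1 term: 1/12 · (0.420702 − 0.733297) = -0.0260496.
Partial sum through k=1: 112.945.
Order-2 term: −1/720 · (0.000807767 − 0.00111206) = 4.22632e-07.

S_2 ≈ 112.945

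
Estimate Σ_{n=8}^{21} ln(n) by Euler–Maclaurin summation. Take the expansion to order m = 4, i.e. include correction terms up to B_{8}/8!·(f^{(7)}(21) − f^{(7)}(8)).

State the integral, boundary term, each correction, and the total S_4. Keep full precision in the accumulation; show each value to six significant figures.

S_4 ≈ 36.8550

Integral: ∫_8^21 ln(x) dx = 34.2994.
Endpoint term: (f(8) + f(21))/2 = (2.07944 + 3.04452)/2 = 2.56198.
So far: 36.8614.
Correction k=1: B_{2}/2! · (f^{(1)}(21) − f^{(1)}(8)) = 1/12 · (0.0476190 − 0.125000) = -0.00644841.
After k=1: 36.8550.
Correction k=2: B_{4}/4! · (f^{(3)}(21) − f^{(3)}(8)) = −1/720 · (0.000215959 − 0.00390625) = 5.12540e-06.
After k=2: 36.8550.
Correction k=3: B_{6}/6! · (f^{(5)}(21) − f^{(5)}(8)) = 1/30240 · (5.87645e-06 − 0.000732422) = -2.40260e-08.
After k=3: 36.8550.
Correction k=4: B_{8}/8! · (f^{(7)}(21) − f^{(7)}(8)) = −1/1209600 · (3.99758e-07 − 0.000343323) = 2.83501e-10.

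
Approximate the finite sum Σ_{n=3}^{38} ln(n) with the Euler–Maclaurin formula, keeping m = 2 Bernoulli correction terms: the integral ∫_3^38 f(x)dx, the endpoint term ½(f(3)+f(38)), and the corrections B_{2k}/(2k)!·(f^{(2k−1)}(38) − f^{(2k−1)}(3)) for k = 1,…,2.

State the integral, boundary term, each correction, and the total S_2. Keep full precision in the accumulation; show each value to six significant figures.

∫_3^38 ln(x) dx evaluates to 99.9324.
½[f(3) + f(38)] = ½[1.09861 + 3.63759] = 2.36810.
So far: 102.301.
Order-1 term: 1/12 · (0.0263158 − 0.333333) = -0.0255848.
After k=1: 102.275.
Order-2 term: −1/720 · (3.64485e-05 − 0.0740741) = 0.000102830.

S_2 ≈ 102.275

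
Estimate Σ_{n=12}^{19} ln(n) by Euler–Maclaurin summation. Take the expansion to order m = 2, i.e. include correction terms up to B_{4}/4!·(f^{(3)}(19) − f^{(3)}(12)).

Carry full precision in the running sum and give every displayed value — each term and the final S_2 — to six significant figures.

S_2 ≈ 21.8376

∫_12^19 ln(x) dx evaluates to 19.1255.
½[f(12) + f(19)] = ½[2.48491 + 2.94444] = 2.71467.
Running total after boundary: 21.8401.
Correction k=1: B_{2}/2! · (f^{(1)}(19) − f^{(1)}(12)) = 1/12 · (0.0526316 − 0.0833333) = -0.00255848.
Running total after k=1: 21.8376.
Correction k=2: B_{4}/4! · (f^{(3)}(19) − f^{(3)}(12)) = −1/720 · (0.000291588 − 0.00115741) = 1.20253e-06.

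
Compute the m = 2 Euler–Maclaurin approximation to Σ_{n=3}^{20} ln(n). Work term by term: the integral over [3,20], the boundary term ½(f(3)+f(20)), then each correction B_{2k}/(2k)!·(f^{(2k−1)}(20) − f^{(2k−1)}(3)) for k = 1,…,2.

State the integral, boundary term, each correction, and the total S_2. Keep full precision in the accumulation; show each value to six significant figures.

The integral term ∫_3^20 ln(x) dx = 39.6188.
Boundary: ½(f(3) + f(20)) = ½(1.09861 + 2.99573) = 2.04717.
Integral + boundary = 41.6660.
k=1: B_{2}/(2)! × [f^{(1)}(20) − f^{(1)}(3)] = 1/12 × (0.0500000 − 0.333333) = -0.0236111.
Running total after k=1: 41.6424.
k=2: B_{4}/(4)! × [f^{(3)}(20) − f^{(3)}(3)] = −1/720 × (0.000250000 − 0.0740741) = 0.000102533.

S_2 ≈ 41.6425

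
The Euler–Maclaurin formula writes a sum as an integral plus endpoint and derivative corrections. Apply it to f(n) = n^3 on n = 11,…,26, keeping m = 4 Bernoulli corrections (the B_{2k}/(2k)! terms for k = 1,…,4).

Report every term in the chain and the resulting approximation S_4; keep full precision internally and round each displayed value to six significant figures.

S_4 ≈ 120176

Integral: ∫_11^26 x^3 dx = 110584.
½[f(11) + f(26)] = ½[1331.00 + 17576.0] = 9453.50.
Running total after boundary: 120037.
k=1: B_{2}/(2)! × [f^{(1)}(26) − f^{(1)}(11)] = 1/12 × (2028.00 − 363.000) = 138.750.
Running total after k=1: 120176.
k=2: B_{4}/(4)! × [f^{(3)}(26) − f^{(3)}(11)] = −1/720 × (6.00000 − 6.00000) = 0.00000.
Running total after k=2: 120176.
k=3: B_{6}/(6)! × [f^{(5)}(26) − f^{(5)}(11)] = 1/30240 × (0.00000 − 0.00000) = 0.00000.
Running total after k=3: 120176.
k=4: B_{8}/(8)! × [f^{(7)}(26) − f^{(7)}(11)] = −1/1209600 × (0.00000 − 0.00000) = 0.00000.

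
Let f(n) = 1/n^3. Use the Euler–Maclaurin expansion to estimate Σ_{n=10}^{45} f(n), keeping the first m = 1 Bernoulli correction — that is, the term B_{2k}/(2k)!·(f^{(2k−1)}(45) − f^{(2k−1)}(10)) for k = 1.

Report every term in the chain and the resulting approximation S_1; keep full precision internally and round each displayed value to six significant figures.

S_1 ≈ 0.00528351

The integral term ∫_10^45 1/x^3 dx = 0.00475309.
½[f(10) + f(45)] = ½[0.00100000 + 1.09739e-05] = 0.000505487.
Running total after boundary: 0.00525857.
Correction k=1: B_{2}/2! · (f^{(1)}(45) − f^{(1)}(10)) = 1/12 · (-7.31596e-07 − (-0.000300000)) = 2.49390e-05.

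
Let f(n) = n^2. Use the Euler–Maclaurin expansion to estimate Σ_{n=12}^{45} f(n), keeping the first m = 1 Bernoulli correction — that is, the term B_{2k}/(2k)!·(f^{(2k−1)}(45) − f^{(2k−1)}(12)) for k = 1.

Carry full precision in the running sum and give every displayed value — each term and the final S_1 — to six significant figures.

The integral term ∫_12^45 x^2 dx = 29799.0.
Boundary: ½(f(12) + f(45)) = ½(144.000 + 2025.00) = 1084.50.
So far: 30883.5.
Order-1 term: 1/12 · (90.0000 − 24.0000) = 5.50000.

S_1 ≈ 30889.0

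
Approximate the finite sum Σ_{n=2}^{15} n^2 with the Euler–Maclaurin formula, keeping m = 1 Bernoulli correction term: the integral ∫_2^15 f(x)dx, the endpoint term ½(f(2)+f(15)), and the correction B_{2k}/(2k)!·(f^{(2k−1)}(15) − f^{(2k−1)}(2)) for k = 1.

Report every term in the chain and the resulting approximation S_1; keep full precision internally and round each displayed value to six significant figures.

S_1 ≈ 1239.00

Integral: ∫_2^15 x^2 dx = 1122.33.
Boundary: ½(f(2) + f(15)) = ½(4.00000 + 225.000) = 114.500.
Running total after boundary: 1236.83.
Order-1 term: 1/12 · (30.0000 − 4.00000) = 2.16667.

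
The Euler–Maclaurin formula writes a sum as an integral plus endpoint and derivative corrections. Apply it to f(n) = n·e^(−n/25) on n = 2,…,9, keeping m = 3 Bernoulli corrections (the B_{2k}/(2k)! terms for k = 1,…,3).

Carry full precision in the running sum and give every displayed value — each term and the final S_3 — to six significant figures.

∫_2^9 x·e^(−x/25) dx evaluates to 30.0787.
Boundary: ½(f(2) + f(9)) = ½(1.84623 + 6.27909) = 4.06266.
Running total after boundary: 34.1413.
Order-1 term: 1/12 · (0.446513 − 0.849267) = -0.0335628.
After k=1: 34.1078.
Order-2 term: −1/720 · (0.00294698 − 0.00431280) = 1.89696e-06.
After k=2: 34.1078.
Order-3 term: 1/30240 · (8.28728e-06 − 1.16268e-05) = -1.10435e-10.

S_3 ≈ 34.1078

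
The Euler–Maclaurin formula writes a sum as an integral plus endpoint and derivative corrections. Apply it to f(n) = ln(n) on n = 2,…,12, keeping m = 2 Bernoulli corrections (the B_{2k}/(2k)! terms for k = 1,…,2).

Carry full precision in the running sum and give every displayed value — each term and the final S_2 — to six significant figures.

S_2 ≈ 19.9872

The integral term ∫_2^12 ln(x) dx = 18.4326.
½[f(2) + f(12)] = ½[0.693147 + 2.48491] = 1.58903.
Running total after boundary: 20.0216.
Order-1 term: 1/12 · (0.0833333 − 0.500000) = -0.0347222.
After k=1: 19.9869.
Order-2 term: −1/720 · (0.00115741 − 0.250000) = 0.000345615.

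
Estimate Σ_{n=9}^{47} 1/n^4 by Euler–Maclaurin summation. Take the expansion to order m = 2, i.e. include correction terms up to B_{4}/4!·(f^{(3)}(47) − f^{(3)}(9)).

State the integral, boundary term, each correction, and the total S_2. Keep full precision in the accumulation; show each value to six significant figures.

S_2 ≈ 0.000535956

∫_9^47 1/x^4 dx evaluates to 0.000454037.
½[f(9) + f(47)] = ½[0.000152416 + 2.04931e-07] = 7.63104e-05.
Integral + boundary = 0.000530347.
Correction k=1: B_{2}/2! · (f^{(1)}(47) − f^{(1)}(9)) = 1/12 · (-1.74410e-08 − (-6.77404e-05)) = 5.64358e-06.
Partial sum through k=1: 0.000535991.
Correction k=2: B_{4}/4! · (f^{(3)}(47) − f^{(3)}(9)) = −1/720 · (-2.36862e-10 − (-2.50890e-05)) = -3.48455e-08.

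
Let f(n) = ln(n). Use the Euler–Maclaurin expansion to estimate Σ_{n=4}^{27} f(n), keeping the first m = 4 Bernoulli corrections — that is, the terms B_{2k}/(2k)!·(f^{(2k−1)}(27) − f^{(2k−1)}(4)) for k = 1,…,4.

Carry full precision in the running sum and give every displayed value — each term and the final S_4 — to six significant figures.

∫_4^27 ln(x) dx evaluates to 60.4424.
Boundary: ½(f(4) + f(27)) = ½(1.38629 + 3.29584) = 2.34107.
Integral + boundary = 62.7835.
Correction k=1: B_{2}/2! · (f^{(1)}(27) − f^{(1)}(4)) = 1/12 · (0.0370370 − 0.250000) = -0.0177469.
Partial sum through k=1: 62.7657.
Correction k=2: B_{4}/4! · (f^{(3)}(27) − f^{(3)}(4)) = −1/720 · (0.000101611 − 0.0312500) = 4.32617e-05.
Partial sum through k=2: 62.7658.
Correction k=3: B_{6}/6! · (f^{(5)}(27) − f^{(5)}(4)) = 1/30240 · (1.67260e-06 − 0.0234375) = -7.74994e-07.
Partial sum through k=3: 62.7658.
Correction k=4: B_{8}/8! · (f^{(7)}(27) − f^{(7)}(4)) = −1/1209600 · (6.88313e-08 − 0.0439453) = 3.63304e-08.

S_4 ≈ 62.7658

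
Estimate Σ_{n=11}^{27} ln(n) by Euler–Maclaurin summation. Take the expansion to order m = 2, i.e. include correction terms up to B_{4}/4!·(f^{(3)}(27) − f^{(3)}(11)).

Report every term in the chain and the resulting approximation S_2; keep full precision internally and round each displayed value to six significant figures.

Integral: ∫_11^27 ln(x) dx = 46.6107.
½[f(11) + f(27)] = ½[2.39790 + 3.29584] = 2.84687.
So far: 49.4576.
Order-1 term: 1/12 · (0.0370370 − 0.0909091) = -0.00448934.
Running total after k=1: 49.4531.
Order-2 term: −1/720 · (0.000101611 − 0.00150263) = 1.94586e-06.

S_2 ≈ 49.4531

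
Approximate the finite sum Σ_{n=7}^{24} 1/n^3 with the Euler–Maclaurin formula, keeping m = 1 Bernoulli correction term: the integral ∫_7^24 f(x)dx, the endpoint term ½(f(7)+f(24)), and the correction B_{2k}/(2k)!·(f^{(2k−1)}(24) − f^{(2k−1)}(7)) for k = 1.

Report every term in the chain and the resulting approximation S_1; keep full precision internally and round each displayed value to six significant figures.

S_1 ≈ 0.0109333

The integral term ∫_7^24 1/x^3 dx = 0.00933603.
Boundary: ½(f(7) + f(24)) = ½(0.00291545 + 7.23380e-05) = 0.00149389.
Running total after boundary: 0.0108299.
Order-1 term: 1/12 · (-9.04225e-06 − (-0.00124948)) = 0.000103370.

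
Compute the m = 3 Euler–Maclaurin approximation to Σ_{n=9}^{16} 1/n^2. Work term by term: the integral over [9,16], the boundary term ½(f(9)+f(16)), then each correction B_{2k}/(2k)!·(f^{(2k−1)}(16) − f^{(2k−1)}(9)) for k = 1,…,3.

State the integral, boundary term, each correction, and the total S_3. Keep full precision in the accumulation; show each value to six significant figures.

∫_9^16 1/x^2 dx evaluates to 0.0486111.
½[f(9) + f(16)] = ½[0.0123457 + 0.00390625] = 0.00812596.
So far: 0.0567371.
Order-1 term: 1/12 · (-0.000488281 − (-0.00274348)) = 0.000187934.
After k=1: 0.0569250.
Order-2 term: −1/720 · (-2.28882e-05 − (-0.000406442)) = -5.32714e-07.
After k=2: 0.0569245.
Order-3 term: 1/30240 · (-2.68221e-06 − (-0.000150534)) = 4.88928e-09.

S_3 ≈ 0.0569245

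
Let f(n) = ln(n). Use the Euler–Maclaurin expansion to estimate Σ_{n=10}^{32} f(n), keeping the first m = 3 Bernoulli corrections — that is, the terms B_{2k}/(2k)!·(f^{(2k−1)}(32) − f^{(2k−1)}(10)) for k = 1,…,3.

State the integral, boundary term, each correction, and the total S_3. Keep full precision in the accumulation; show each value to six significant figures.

Integral: ∫_10^32 ln(x) dx = 65.8777.
Endpoint term: (f(10) + f(32))/2 = (2.30259 + 3.46574)/2 = 2.88416.
Running total after boundary: 68.7619.
k=1: B_{2}/(2)! × [f^{(1)}(32) − f^{(1)}(10)] = 1/12 × (0.0312500 − 0.100000) = -0.00572917.
After k=1: 68.7561.
k=2: B_{4}/(4)! × [f^{(3)}(32) − f^{(3)}(10)] = −1/720 × (6.10352e-05 − 0.00200000) = 2.69301e-06.
After k=2: 68.7561.
k=3: B_{6}/(6)! × [f^{(5)}(32) − f^{(5)}(10)] = 1/30240 × (7.15256e-07 − 0.000240000) = -7.91286e-09.

S_3 ≈ 68.7561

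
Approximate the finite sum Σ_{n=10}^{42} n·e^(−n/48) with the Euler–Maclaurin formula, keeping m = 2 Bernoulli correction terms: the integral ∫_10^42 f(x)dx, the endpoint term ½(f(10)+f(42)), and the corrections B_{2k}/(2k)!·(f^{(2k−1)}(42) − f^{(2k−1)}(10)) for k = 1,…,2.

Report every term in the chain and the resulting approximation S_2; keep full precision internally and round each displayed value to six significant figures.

∫_10^42 x·e^(−x/48) dx evaluates to 459.587.
Boundary: ½(f(10) + f(42)) = ½(8.11936 + 17.5082) = 12.8138.
So far: 472.401.
Correction k=1: B_{2}/2! · (f^{(1)}(42) − f^{(1)}(10)) = 1/12 · (0.0521078 − 0.642783) = -0.0492229.
Running total after k=1: 472.351.
Correction k=2: B_{4}/4! · (f^{(3)}(42) − f^{(3)}(10)) = −1/720 · (0.000384476 − 0.000983792) = 8.32383e-07.

S_2 ≈ 472.351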